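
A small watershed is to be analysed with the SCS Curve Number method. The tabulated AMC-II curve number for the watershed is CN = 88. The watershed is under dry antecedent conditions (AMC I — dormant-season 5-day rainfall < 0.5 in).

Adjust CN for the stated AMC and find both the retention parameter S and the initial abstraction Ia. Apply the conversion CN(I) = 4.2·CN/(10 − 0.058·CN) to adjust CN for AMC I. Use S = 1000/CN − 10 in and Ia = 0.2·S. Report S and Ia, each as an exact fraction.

Dry (AMC I): CN(I) = 4.2·88/(10 − 0.058·88) = (1848/5)/(612/125) = 3850/51 ≈ 75.490
S = 1000/(3850/51) − 10 = 250/77 in ≈ 3.247 in
Ia = 0.2S: 0.2·3.247 = 0.649 in (exactly 50/77)

S = 250/77 in ≈ 3.247 in; Ia = 50/77 in ≈ 0.649 in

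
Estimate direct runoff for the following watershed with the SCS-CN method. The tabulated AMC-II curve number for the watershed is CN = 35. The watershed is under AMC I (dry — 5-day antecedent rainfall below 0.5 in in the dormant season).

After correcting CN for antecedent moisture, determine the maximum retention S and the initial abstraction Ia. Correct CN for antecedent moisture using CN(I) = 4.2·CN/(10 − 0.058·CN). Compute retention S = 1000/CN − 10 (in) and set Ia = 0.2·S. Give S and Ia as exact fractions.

S = 6500/147 in ≈ 44.218 in; Ia = 1300/147 in ≈ 8.844 in

Dry (AMC I): CN(I) = 4.2·35/(10 − 0.058·35) = 147/(797/100) = 14700/797 ≈ 18.444
S = 1000/(14700/797) − 10 = 6500/147 in ≈ 44.218 in
Ia = 0.2S: 0.2·44.218 = 8.844 in (exactly 1300/147)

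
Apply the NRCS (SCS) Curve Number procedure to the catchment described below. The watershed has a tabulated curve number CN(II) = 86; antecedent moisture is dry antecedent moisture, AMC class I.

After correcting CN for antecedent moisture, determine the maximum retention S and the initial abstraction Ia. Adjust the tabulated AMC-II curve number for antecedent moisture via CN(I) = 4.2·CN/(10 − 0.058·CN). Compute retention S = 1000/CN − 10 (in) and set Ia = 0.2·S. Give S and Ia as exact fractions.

S = 500/129 in ≈ 3.876 in; Ia = 100/129 in ≈ 0.775 in

Adjust CN=86 to AMC I: 4.2·86/(10 − 0.058·86) → (1806/5) ÷ (1253/250) = 12900/179 ≈ 72.067
Retention S: 1000/CN − 10 with CN=72.067 → S = 500/129 ≈ 3.876 in
Ia = 0.2S: 0.2·3.876 = 0.775 in (exactly 100/129)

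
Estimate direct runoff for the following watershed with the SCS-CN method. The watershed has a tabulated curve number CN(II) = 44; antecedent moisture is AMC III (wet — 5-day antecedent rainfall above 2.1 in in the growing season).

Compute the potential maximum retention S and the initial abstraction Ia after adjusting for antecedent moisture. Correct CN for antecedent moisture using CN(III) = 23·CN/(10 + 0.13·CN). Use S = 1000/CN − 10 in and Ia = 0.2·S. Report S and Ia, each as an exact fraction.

Wet (AMC III): CN(III) = 23·44/(10 + 0.13·44) = 1012/(393/25) = 25300/393 ≈ 64.377
Retention S: 1000/CN − 10 with CN=64.377 → S = 1400/253 ≈ 5.534 in
Ia = 0.2S: 0.2·5.534 = 1.107 in (exactly 280/253)

S = 1400/253 in ≈ 5.534 in; Ia = 280/253 in ≈ 1.107 in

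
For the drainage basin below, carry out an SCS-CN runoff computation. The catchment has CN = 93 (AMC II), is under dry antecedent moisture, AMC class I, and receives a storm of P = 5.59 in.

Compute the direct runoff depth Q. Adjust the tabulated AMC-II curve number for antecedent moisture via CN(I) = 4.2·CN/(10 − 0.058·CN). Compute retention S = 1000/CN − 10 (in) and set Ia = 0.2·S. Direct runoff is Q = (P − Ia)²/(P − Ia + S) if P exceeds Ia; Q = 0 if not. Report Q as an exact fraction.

Q = 21304613521/5467311900 in ≈ 3.897 in

CN(I) from CN(II)=93: (4.2·93)/(10 − 0.058·93) = 27900/329 ≈ 84.802
S = 1000/(27900/329) − 10 = 500/279 in ≈ 1.792 in
Ia = 0.2·(500/279) = 100/279 in ≈ 0.358 in
P − Ia = 5.590 − 0.358 = 145961/27900 ≈ 5.232 in (> 0, runoff occurs)
Q = (145961/27900)²/((145961/27900) + 500/279) = (21304613521/778410000)/(195961/27900) = 21304613521/5467311900 in ≈ 3.897 in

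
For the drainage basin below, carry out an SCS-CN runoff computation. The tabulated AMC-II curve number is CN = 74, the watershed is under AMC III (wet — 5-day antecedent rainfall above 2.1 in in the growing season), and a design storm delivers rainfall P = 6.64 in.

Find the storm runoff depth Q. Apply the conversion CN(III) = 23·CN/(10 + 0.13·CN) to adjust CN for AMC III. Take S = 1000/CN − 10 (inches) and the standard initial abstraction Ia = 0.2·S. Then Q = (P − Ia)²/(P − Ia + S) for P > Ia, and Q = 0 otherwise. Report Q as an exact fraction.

Adjust CN=74 to AMC III: 23·74/(10 + 0.13·74) → 1702 ÷ (981/50) = 85100/981 ≈ 86.748
Max retention: S = 1000/(85100/981) − 10 = 1300/851 in (≈ 1.528 in)
Initial abstraction Ia = S/5 = (1300/851)/5 = 260/851 ≈ 0.306 in
Excess rainfall: 6.640 − 0.306 = 6.334 in; P > Ia so Q > 0
Q: (134766/21275)² ÷ (167266/21275) = 9080937378/1779292075 in (≈ 5.104 in)

Q = 9080937378/1779292075 in ≈ 5.104 in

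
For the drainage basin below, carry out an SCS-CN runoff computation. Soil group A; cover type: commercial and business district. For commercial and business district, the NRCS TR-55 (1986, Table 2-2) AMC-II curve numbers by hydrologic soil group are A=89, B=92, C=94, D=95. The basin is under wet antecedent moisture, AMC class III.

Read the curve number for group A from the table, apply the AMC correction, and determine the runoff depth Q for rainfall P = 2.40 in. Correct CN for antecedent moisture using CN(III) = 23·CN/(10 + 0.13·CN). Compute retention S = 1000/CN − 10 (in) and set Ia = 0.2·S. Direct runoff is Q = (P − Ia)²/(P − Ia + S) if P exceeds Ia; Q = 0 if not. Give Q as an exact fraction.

Q = 137639824/74111635 in ≈ 1.857 in

NRCS table: commercial and business district, soil group A → CN(II) = 89
Wet (AMC III): CN(III) = 23·89/(10 + 0.13·89) = 2047/(2157/100) = 204700/2157 ≈ 94.900
Retention S: 1000/CN − 10 with CN=94.900 → S = 1100/2047 ≈ 0.537 in
Initial abstraction Ia = S/5 = (1100/2047)/5 = 220/2047 ≈ 0.107 in
P − Ia = 2.400 − 0.107 = 23464/10235 ≈ 2.293 in (> 0, runoff occurs)
Runoff Q = (P−Ia)²/(P−Ia+S) = (2.293)²/(2.293+0.537) = 137639824/74111635 ≈ 1.857 in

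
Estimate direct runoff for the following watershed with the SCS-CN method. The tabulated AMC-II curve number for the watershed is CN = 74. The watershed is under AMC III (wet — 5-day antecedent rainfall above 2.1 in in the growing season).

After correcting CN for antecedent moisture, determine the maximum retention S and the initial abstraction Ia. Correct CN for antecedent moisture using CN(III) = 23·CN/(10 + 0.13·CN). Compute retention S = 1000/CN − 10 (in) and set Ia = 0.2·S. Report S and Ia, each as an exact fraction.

S = 1300/851 in ≈ 1.528 in; Ia = 260/851 in ≈ 0.306 in

Wet (AMC III): CN(III) = 23·74/(10 + 0.13·74) = 1702/(981/50) = 85100/981 ≈ 86.748
S = 1000/(85100/981) − 10 = 1300/851 in ≈ 1.528 in
Ia = 0.2S: 0.2·1.528 = 0.306 in (exactly 260/851)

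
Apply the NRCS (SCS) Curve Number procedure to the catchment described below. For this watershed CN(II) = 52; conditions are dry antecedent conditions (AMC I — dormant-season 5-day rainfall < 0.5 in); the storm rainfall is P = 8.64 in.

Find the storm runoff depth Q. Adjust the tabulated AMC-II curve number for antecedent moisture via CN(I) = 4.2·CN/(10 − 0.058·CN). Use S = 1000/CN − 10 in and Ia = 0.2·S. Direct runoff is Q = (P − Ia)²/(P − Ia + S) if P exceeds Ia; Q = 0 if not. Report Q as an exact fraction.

Adjust CN=52 to AMC I: 4.2·52/(10 − 0.058·52) → (1092/5) ÷ (873/125) = 9100/291 ≈ 31.271
Retention S: 1000/CN − 10 with CN=31.271 → S = 2000/91 ≈ 21.978 in
Initial abstraction Ia = S/5 = (2000/91)/5 = 400/91 ≈ 4.396 in
Since P=8.640 > Ia=4.396: effective rainfall P−Ia = 9656/2275 in
Q: (9656/2275)² ÷ (59656/2275) = 11654792/16964675 in (≈ 0.687 in)

Q = 11654792/16964675 in ≈ 0.687 in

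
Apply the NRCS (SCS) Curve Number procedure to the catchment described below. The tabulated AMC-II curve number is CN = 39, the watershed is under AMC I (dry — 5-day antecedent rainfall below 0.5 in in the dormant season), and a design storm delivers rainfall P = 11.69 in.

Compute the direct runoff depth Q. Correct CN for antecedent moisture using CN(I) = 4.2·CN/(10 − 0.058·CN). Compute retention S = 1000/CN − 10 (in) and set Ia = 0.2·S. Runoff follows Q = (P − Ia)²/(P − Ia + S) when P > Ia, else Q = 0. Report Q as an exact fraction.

Dry (AMC I): CN(I) = 4.2·39/(10 − 0.058·39) = (819/5)/(3869/500) = 81900/3869 ≈ 21.168
Max retention: S = 1000/(81900/3869) − 10 = 30500/819 in (≈ 37.241 in)
Ia = 0.2S: 0.2·37.241 = 7.448 in (exactly 6100/819)
Since P=11.690 > Ia=7.448: effective rainfall P−Ia = 347411/81900 in
Runoff Q = (P−Ia)²/(P−Ia+S) = (4.242)²/(4.242+37.241) = 120694402921/278247960900 ≈ 0.434 in

Q = 120694402921/278247960900 in ≈ 0.434 in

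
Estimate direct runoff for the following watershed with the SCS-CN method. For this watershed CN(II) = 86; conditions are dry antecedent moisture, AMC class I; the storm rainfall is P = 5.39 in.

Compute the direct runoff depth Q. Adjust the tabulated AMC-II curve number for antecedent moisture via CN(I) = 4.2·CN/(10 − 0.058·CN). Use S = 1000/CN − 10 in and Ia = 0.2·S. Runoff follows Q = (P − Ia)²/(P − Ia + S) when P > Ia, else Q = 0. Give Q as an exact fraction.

Q = 3543939961/1412949900 in ≈ 2.508 in

CN(I) from CN(II)=86: (4.2·86)/(10 − 0.058·86) = 12900/179 ≈ 72.067
Retention S: 1000/CN − 10 with CN=72.067 → S = 500/129 ≈ 3.876 in
Ia = 0.2·(500/129) = 100/129 in ≈ 0.775 in
Since P=5.390 > Ia=0.775: effective rainfall P−Ia = 59531/12900 in
Q = (59531/12900)²/((59531/12900) + 500/129) = (3543939961/166410000)/(109531/12900) = 3543939961/1412949900 in ≈ 2.508 in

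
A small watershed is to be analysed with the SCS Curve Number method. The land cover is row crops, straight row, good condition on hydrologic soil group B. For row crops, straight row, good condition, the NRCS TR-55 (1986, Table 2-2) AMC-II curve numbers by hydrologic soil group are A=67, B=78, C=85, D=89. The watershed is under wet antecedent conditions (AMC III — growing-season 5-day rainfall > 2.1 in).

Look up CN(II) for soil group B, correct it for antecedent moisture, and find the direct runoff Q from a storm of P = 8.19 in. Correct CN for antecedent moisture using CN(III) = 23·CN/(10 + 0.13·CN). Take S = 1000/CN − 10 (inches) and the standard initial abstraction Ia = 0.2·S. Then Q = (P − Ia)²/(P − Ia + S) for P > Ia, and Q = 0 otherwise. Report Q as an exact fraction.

Q = 507860045449/73791077100 in ≈ 6.882 in

NRCS table: row crops, straight row, good condition, soil group B → CN(II) = 78
Adjust CN=78 to AMC III: 23·78/(10 + 0.13·78) → 1794 ÷ (1007/50) = 89700/1007 ≈ 89.076
Retention S: 1000/CN − 10 with CN=89.076 → S = 1100/897 ≈ 1.226 in
Ia = 0.2·(1100/897) = 220/897 in ≈ 0.245 in
Excess rainfall: 8.190 − 0.245 = 7.945 in; P > Ia so Q > 0
Q = (712643/89700)²/((712643/89700) + 1100/897) = (507860045449/8046090000)/(822643/89700) = 507860045449/73791077100 in ≈ 6.882 in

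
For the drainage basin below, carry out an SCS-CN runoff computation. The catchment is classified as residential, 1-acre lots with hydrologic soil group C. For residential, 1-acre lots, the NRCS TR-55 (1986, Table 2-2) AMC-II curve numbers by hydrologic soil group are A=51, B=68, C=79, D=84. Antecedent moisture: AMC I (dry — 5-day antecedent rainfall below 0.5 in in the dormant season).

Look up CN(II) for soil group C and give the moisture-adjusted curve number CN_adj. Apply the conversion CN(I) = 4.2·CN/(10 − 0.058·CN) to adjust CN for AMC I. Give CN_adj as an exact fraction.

CN_adj = 7900/129 ≈ 61.240

NRCS table: residential, 1-acre lots, soil group C → CN(II) = 79
Adjust CN=79 to AMC I: 4.2·79/(10 − 0.058·79) → (1659/5) ÷ (2709/500) = 7900/129 ≈ 61.240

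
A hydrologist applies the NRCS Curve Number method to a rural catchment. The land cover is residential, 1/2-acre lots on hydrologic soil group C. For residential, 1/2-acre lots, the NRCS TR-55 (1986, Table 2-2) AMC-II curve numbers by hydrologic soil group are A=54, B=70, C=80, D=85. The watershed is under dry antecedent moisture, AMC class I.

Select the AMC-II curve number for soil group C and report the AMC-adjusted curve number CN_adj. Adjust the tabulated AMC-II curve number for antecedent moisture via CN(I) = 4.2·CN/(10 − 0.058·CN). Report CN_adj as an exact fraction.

CN_adj = 4200/67 ≈ 62.687

NRCS table: residential, 1/2-acre lots, soil group C → CN(II) = 80
Dry (AMC I): CN(I) = 4.2·80/(10 − 0.058·80) = 336/(134/25) = 4200/67 ≈ 62.687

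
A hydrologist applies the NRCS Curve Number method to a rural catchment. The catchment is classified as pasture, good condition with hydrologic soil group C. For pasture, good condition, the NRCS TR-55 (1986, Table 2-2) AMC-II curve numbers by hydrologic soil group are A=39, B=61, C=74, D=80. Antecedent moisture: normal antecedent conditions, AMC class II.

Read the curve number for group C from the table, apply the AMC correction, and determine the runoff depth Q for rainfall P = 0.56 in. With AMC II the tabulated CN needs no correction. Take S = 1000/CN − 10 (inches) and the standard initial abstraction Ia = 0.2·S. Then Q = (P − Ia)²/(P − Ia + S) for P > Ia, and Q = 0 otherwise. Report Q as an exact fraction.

NRCS table: pasture, good condition, soil group C → CN(II) = 74
CN(II) = 74; AMC II needs no correction.
S = 1000/74 − 10 = 130/37 in ≈ 3.514 in
Ia = 0.2·(130/37) = 26/37 in ≈ 0.703 in
P = 0.560 ≤ Ia = 0.703 in: entire storm abstracted, Q = 0.

Q = 0 in ≈ 0.000 in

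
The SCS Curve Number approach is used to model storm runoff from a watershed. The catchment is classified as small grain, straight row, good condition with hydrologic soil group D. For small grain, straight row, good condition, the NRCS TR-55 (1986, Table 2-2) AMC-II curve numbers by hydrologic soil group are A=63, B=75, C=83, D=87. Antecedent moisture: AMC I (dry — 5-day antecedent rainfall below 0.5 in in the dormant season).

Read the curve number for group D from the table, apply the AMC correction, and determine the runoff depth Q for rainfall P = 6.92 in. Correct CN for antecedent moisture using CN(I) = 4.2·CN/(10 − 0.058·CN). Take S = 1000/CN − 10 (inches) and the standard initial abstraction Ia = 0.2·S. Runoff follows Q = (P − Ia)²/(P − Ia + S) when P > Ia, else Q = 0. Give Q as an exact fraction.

Q = 80412512041/20374292925 in ≈ 3.947 in

NRCS table: small grain, straight row, good condition, soil group D → CN(II) = 87
Adjust CN=87 to AMC I: 4.2·87/(10 − 0.058·87) → (1827/5) ÷ (2477/500) = 182700/2477 ≈ 73.759
Retention S: 1000/CN − 10 with CN=73.759 → S = 6500/1827 ≈ 3.558 in
Initial abstraction Ia = S/5 = (6500/1827)/5 = 1300/1827 ≈ 0.712 in
Since P=6.920 > Ia=0.712: effective rainfall P−Ia = 283571/45675 in
Q: (283571/45675)² ÷ (446071/45675) = 80412512041/20374292925 in (≈ 3.947 in)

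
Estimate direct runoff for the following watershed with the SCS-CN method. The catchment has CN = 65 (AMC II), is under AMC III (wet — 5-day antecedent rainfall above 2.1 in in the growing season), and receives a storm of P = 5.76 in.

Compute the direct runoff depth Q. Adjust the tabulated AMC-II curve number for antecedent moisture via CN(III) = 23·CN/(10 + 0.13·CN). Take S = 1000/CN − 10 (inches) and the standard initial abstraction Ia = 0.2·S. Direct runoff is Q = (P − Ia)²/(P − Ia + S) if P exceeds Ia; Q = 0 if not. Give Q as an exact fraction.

Adjust CN=65 to AMC III: 23·65/(10 + 0.13·65) → 1495 ÷ (369/20) = 29900/369 ≈ 81.030
Retention S: 1000/CN − 10 with CN=81.030 → S = 700/299 ≈ 2.341 in
Ia = 0.2S: 0.2·2.341 = 0.468 in (exactly 140/299)
Excess rainfall: 5.760 − 0.468 = 5.292 in; P > Ia so Q > 0
Q: (39556/7475)² ÷ (57056/7475) = 97792321/26655850 in (≈ 3.669 in)

Q = 97792321/26655850 in ≈ 3.669 in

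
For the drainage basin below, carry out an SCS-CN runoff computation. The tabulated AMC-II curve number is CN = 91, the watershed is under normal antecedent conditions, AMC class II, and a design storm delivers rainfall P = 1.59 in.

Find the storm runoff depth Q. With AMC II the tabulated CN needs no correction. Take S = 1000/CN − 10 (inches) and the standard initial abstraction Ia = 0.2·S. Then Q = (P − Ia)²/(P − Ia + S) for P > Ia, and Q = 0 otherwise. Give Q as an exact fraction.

Average conditions: CN = 91 (no AMC adjustment).
Retention S: 1000/CN − 10 with CN=91.000 → S = 90/91 ≈ 0.989 in
Ia = 0.2·(90/91) = 18/91 in ≈ 0.198 in
Since P=1.590 > Ia=0.198: effective rainfall P−Ia = 12669/9100 in
Q: (12669/9100)² ÷ (21669/9100) = 53501187/65729300 in (≈ 0.814 in)

Q = 53501187/65729300 in ≈ 0.814 in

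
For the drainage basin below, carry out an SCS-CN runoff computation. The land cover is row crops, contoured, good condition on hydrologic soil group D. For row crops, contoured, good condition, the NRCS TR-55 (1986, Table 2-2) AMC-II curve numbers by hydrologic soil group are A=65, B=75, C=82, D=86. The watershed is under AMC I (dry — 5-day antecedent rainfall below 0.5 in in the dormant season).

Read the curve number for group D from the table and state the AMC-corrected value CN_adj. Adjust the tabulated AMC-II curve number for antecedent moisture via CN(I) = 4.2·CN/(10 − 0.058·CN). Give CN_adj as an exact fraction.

CN_adj = 12900/179 ≈ 72.067

NRCS table: row crops, contoured, good condition, soil group D → CN(II) = 86
Adjust CN=86 to AMC I: 4.2·86/(10 − 0.058·86) → (1806/5) ÷ (1253/250) = 12900/179 ≈ 72.067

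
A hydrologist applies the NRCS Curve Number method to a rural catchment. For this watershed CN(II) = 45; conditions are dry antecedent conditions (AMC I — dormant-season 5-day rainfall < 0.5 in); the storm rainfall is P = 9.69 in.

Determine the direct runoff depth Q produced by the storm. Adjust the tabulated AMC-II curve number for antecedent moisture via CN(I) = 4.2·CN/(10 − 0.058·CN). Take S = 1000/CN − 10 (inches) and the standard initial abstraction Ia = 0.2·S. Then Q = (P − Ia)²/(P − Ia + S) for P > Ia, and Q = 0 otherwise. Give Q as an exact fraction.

Q = 5349605881/11777364900 in ≈ 0.454 in

Dry (AMC I): CN(I) = 4.2·45/(10 − 0.058·45) = 189/(739/100) = 18900/739 ≈ 25.575
S = 1000/(18900/739) − 10 = 5500/189 in ≈ 29.101 in
Ia = 0.2·(5500/189) = 1100/189 in ≈ 5.820 in
P − Ia = 9.690 − 5.820 = 73141/18900 ≈ 3.870 in (> 0, runoff occurs)
Q = (73141/18900)²/((73141/18900) + 5500/189) = (5349605881/357210000)/(623141/18900) = 5349605881/11777364900 in ≈ 0.454 in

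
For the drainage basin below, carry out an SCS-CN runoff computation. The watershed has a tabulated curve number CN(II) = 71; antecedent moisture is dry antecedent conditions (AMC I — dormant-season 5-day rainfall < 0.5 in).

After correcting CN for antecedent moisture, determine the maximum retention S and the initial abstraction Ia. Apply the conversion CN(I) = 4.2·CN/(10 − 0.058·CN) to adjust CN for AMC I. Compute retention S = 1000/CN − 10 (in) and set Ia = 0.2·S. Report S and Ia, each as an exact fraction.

CN(I) from CN(II)=71: (4.2·71)/(10 − 0.058·71) = 149100/2941 ≈ 50.697
S = 1000/(149100/2941) − 10 = 14500/1491 in ≈ 9.725 in
Ia = 0.2S: 0.2·9.725 = 1.945 in (exactly 2900/1491)

S = 14500/1491 in ≈ 9.725 in; Ia = 2900/1491 in ≈ 1.945 in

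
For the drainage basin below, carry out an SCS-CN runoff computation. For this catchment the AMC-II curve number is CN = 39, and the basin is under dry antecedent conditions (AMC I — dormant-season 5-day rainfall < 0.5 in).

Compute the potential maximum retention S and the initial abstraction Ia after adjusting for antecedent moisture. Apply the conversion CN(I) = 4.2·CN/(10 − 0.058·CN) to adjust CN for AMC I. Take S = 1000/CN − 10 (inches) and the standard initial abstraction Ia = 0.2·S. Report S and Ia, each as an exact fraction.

S = 30500/819 in ≈ 37.241 in; Ia = 6100/819 in ≈ 7.448 in

Dry (AMC I): CN(I) = 4.2·39/(10 − 0.058·39) = (819/5)/(3869/500) = 81900/3869 ≈ 21.168
Max retention: S = 1000/(81900/3869) − 10 = 30500/819 in (≈ 37.241 in)
Ia = 0.2S: 0.2·37.241 = 7.448 in (exactly 6100/819)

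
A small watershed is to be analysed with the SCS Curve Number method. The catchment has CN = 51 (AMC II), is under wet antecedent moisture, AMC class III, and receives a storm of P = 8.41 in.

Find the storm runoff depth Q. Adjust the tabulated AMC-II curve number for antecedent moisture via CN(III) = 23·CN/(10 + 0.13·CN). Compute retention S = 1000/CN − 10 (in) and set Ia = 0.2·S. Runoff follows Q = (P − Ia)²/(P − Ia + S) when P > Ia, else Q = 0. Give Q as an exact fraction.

Q = 789419811049/161697228900 in ≈ 4.882 in

Adjust CN=51 to AMC III: 23·51/(10 + 0.13·51) → 1173 ÷ (1663/100) = 117300/1663 ≈ 70.535
Retention S: 1000/CN − 10 with CN=70.535 → S = 4900/1173 ≈ 4.177 in
Initial abstraction Ia = S/5 = (4900/1173)/5 = 980/1173 ≈ 0.835 in
Excess rainfall: 8.410 − 0.835 = 7.575 in; P > Ia so Q > 0
Q = (888493/117300)²/((888493/117300) + 4900/1173) = (789419811049/13759290000)/(1378493/117300) = 789419811049/161697228900 in ≈ 4.882 in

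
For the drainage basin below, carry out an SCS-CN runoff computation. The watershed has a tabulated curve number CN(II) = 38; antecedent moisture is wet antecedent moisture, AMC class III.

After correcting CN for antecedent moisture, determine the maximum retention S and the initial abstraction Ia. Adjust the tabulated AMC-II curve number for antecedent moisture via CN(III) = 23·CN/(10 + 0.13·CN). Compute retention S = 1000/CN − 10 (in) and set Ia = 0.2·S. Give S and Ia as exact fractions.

Wet (AMC III): CN(III) = 23·38/(10 + 0.13·38) = 874/(747/50) = 43700/747 ≈ 58.501
S = 1000/(43700/747) − 10 = 3100/437 in ≈ 7.094 in
Initial abstraction Ia = S/5 = (3100/437)/5 = 620/437 ≈ 1.419 in

S = 3100/437 in ≈ 7.094 in; Ia = 620/437 in ≈ 1.419 in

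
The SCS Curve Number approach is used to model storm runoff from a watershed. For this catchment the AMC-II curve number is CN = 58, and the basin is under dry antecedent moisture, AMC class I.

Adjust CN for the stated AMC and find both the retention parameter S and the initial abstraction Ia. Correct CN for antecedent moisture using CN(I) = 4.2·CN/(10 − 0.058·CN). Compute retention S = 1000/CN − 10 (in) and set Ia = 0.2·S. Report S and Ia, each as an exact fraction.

S = 500/29 in ≈ 17.241 in; Ia = 100/29 in ≈ 3.448 in

Dry (AMC I): CN(I) = 4.2·58/(10 − 0.058·58) = (1218/5)/(1659/250) = 2900/79 ≈ 36.709
Max retention: S = 1000/(2900/79) − 10 = 500/29 in (≈ 17.241 in)
Ia = 0.2S: 0.2·17.241 = 3.448 in (exactly 100/29)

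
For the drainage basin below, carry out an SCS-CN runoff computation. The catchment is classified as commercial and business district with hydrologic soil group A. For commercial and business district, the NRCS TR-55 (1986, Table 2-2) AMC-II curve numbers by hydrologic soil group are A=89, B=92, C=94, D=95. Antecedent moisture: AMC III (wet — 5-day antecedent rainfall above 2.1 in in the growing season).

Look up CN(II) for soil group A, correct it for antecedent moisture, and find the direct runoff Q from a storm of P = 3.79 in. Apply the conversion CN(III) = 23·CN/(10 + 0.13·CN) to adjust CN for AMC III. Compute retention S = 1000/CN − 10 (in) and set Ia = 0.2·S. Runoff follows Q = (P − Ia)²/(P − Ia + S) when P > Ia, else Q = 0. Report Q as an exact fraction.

Q = 568234038969/176822521100 in ≈ 3.214 in

NRCS table: commercial and business district, soil group A → CN(II) = 89
Wet (AMC III): CN(III) = 23·89/(10 + 0.13·89) = 2047/(2157/100) = 204700/2157 ≈ 94.900
S = 1000/(204700/2157) − 10 = 1100/2047 in ≈ 0.537 in
Initial abstraction Ia = S/5 = (1100/2047)/5 = 220/2047 ≈ 0.107 in
P − Ia = 3.790 − 0.107 = 753813/204700 ≈ 3.683 in (> 0, runoff occurs)
Runoff Q = (P−Ia)²/(P−Ia+S) = (3.683)²/(3.683+0.537) = 568234038969/176822521100 ≈ 3.214 in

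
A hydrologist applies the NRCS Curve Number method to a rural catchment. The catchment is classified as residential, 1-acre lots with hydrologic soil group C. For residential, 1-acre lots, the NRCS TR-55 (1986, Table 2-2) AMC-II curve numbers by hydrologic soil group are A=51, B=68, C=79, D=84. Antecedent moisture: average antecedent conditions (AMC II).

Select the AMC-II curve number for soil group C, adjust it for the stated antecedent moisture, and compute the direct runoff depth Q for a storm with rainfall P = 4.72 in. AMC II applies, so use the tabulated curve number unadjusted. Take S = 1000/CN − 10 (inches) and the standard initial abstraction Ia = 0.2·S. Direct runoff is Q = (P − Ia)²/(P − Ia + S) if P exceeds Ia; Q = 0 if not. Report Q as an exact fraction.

NRCS table: residential, 1-acre lots, soil group C → CN(II) = 79
AMC II — tabulated CN = 79 applies directly.
Max retention: S = 1000/79 − 10 = 210/79 in (≈ 2.658 in)
Ia = 0.2·(210/79) = 42/79 in ≈ 0.532 in
P − Ia = 4.720 − 0.532 = 8272/1975 ≈ 4.188 in (> 0, runoff occurs)
Runoff Q = (P−Ia)²/(P−Ia+S) = (4.188)²/(4.188+2.658) = 34212992/13352975 ≈ 2.562 in

Q = 34212992/13352975 in ≈ 2.562 in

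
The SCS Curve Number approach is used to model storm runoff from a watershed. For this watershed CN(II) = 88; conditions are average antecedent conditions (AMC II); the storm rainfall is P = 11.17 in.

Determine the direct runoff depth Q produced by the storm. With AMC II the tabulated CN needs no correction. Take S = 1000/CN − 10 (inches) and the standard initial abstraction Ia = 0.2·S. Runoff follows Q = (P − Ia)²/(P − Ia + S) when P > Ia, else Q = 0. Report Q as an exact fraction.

Q = 143688169/14835700 in ≈ 9.685 in

AMC II — tabulated CN = 88 applies directly.
S = 1000/88 − 10 = 15/11 in ≈ 1.364 in
Initial abstraction Ia = S/5 = (15/11)/5 = 3/11 ≈ 0.273 in
Since P=11.170 > Ia=0.273: effective rainfall P−Ia = 11987/1100 in
Q: (11987/1100)² ÷ (13487/1100) = 143688169/14835700 in (≈ 9.685 in)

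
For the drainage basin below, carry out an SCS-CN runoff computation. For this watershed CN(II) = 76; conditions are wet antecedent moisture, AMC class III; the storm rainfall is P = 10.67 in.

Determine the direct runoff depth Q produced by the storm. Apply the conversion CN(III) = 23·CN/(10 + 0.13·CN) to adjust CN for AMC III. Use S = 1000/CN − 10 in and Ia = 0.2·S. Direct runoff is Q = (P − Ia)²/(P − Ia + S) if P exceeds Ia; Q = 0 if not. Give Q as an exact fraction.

Q = 206369409841/22473992300 in ≈ 9.183 in

CN(III) from CN(II)=76: (23·76)/(10 + 0.13·76) = 43700/497 ≈ 87.928
Retention S: 1000/CN − 10 with CN=87.928 → S = 600/437 ≈ 1.373 in
Initial abstraction Ia = S/5 = (600/437)/5 = 120/437 ≈ 0.275 in
Excess rainfall: 10.670 − 0.275 = 10.395 in; P > Ia so Q > 0
Q = (454279/43700)²/((454279/43700) + 600/437) = (206369409841/1909690000)/(514279/43700) = 206369409841/22473992300 in ≈ 9.183 in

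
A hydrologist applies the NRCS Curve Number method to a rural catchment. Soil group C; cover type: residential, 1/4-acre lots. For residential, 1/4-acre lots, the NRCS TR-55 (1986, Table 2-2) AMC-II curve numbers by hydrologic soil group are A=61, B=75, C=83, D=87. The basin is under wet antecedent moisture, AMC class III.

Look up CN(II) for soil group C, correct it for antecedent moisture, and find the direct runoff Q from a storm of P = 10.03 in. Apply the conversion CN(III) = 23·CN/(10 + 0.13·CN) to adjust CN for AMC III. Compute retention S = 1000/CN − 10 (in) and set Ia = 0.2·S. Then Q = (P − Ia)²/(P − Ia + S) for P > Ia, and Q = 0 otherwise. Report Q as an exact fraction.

Q = 208066708737/23028457900 in ≈ 9.035 in

NRCS table: residential, 1/4-acre lots, soil group C → CN(II) = 83
Wet (AMC III): CN(III) = 23·83/(10 + 0.13·83) = 1909/(2079/100) = 190900/2079 ≈ 91.823
Retention S: 1000/CN − 10 with CN=91.823 → S = 1700/1909 ≈ 0.891 in
Initial abstraction Ia = S/5 = (1700/1909)/5 = 340/1909 ≈ 0.178 in
P − Ia = 10.030 − 0.178 = 1880727/190900 ≈ 9.852 in (> 0, runoff occurs)
Q: (1880727/190900)² ÷ (2050727/190900) = 208066708737/23028457900 in (≈ 9.035 in)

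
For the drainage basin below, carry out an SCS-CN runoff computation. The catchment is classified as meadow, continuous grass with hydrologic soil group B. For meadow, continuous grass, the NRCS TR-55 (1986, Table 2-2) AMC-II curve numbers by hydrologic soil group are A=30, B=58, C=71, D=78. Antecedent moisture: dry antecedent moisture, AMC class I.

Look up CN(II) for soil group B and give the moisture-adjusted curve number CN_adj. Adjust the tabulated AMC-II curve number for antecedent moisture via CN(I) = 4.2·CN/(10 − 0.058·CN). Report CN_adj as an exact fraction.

NRCS table: meadow, continuous grass, soil group B → CN(II) = 58
Adjust CN=58 to AMC I: 4.2·58/(10 − 0.058·58) → (1218/5) ÷ (1659/250) = 2900/79 ≈ 36.709

CN_adj = 2900/79 ≈ 36.709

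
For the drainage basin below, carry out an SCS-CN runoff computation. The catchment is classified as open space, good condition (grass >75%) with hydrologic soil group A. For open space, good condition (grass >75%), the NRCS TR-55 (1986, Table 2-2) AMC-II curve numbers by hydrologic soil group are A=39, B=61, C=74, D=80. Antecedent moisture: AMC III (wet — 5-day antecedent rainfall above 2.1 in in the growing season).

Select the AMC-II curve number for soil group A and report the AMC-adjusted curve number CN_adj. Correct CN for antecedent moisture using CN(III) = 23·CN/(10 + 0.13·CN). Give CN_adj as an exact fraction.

NRCS table: open space, good condition (grass >75%), soil group A → CN(II) = 39
Wet (AMC III): CN(III) = 23·39/(10 + 0.13·39) = 897/(1507/100) = 89700/1507 ≈ 59.522

CN_adj = 89700/1507 ≈ 59.522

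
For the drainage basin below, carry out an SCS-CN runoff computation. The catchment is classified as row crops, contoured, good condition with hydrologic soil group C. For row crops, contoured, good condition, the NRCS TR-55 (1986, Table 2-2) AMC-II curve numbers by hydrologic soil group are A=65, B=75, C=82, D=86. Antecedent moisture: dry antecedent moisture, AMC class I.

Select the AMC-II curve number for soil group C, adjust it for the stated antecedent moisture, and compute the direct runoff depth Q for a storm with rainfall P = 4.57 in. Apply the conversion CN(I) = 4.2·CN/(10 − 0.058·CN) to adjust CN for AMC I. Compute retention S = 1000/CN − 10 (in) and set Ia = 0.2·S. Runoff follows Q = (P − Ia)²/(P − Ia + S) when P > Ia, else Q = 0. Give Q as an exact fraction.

Q = 10233143281/7208263300 in ≈ 1.420 in

NRCS table: row crops, contoured, good condition, soil group C → CN(II) = 82
Adjust CN=82 to AMC I: 4.2·82/(10 − 0.058·82) → (1722/5) ÷ (1311/250) = 28700/437 ≈ 65.675
Retention S: 1000/CN − 10 with CN=65.675 → S = 1500/287 ≈ 5.226 in
Ia = 0.2·(1500/287) = 300/287 in ≈ 1.045 in
Excess rainfall: 4.570 − 1.045 = 3.525 in; P > Ia so Q > 0
Q: (101159/28700)² ÷ (251159/28700) = 10233143281/7208263300 in (≈ 1.420 in)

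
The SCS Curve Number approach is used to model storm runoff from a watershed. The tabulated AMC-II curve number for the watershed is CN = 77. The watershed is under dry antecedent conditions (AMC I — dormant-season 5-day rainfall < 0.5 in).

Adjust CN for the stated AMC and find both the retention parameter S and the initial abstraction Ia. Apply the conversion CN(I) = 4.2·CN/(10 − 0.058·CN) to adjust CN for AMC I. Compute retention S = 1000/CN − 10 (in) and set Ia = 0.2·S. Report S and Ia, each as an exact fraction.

Adjust CN=77 to AMC I: 4.2·77/(10 − 0.058·77) → (1617/5) ÷ (2767/500) = 161700/2767 ≈ 58.439
Retention S: 1000/CN − 10 with CN=58.439 → S = 11500/1617 ≈ 7.112 in
Initial abstraction Ia = S/5 = (11500/1617)/5 = 2300/1617 ≈ 1.422 in

S = 11500/1617 in ≈ 7.112 in; Ia = 2300/1617 in ≈ 1.422 in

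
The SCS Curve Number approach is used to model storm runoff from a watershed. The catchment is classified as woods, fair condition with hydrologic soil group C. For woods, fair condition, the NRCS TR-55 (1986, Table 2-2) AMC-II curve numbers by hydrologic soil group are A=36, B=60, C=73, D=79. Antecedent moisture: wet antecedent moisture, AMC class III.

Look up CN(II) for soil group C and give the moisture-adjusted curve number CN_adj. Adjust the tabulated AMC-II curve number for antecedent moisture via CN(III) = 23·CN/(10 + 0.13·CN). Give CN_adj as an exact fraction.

NRCS table: woods, fair condition, soil group C → CN(II) = 73
CN(III) from CN(II)=73: (23·73)/(10 + 0.13·73) = 167900/1949 ≈ 86.147

CN_adj = 167900/1949 ≈ 86.147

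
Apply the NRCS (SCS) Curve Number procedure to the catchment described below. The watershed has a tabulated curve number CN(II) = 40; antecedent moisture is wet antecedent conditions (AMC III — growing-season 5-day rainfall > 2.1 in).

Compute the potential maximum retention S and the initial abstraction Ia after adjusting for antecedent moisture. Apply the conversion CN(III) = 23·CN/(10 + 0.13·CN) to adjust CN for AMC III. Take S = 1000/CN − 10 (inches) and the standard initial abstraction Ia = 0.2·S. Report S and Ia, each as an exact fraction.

Wet (AMC III): CN(III) = 23·40/(10 + 0.13·40) = 920/(76/5) = 1150/19 ≈ 60.526
Retention S: 1000/CN − 10 with CN=60.526 → S = 150/23 ≈ 6.522 in
Initial abstraction Ia = S/5 = (150/23)/5 = 30/23 ≈ 1.304 in

S = 150/23 in ≈ 6.522 in; Ia = 30/23 in ≈ 1.304 in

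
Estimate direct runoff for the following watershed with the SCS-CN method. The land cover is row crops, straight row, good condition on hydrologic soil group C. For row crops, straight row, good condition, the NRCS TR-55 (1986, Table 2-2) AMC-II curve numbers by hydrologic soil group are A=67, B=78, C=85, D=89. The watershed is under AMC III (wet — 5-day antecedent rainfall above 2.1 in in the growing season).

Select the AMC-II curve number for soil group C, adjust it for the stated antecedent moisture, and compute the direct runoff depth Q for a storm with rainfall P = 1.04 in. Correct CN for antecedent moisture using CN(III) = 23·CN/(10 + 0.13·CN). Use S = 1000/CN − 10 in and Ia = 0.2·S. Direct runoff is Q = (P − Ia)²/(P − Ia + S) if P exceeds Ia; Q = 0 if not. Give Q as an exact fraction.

Q = 37549778/79011325 in ≈ 0.475 in

NRCS table: row crops, straight row, good condition, soil group C → CN(II) = 85
Wet (AMC III): CN(III) = 23·85/(10 + 0.13·85) = 1955/(421/20) = 39100/421 ≈ 92.874
S = 1000/(39100/421) − 10 = 300/391 in ≈ 0.767 in
Ia = 0.2S: 0.2·0.767 = 0.153 in (exactly 60/391)
Excess rainfall: 1.040 − 0.153 = 0.887 in; P > Ia so Q > 0
Q: (8666/9775)² ÷ (16166/9775) = 37549778/79011325 in (≈ 0.475 in)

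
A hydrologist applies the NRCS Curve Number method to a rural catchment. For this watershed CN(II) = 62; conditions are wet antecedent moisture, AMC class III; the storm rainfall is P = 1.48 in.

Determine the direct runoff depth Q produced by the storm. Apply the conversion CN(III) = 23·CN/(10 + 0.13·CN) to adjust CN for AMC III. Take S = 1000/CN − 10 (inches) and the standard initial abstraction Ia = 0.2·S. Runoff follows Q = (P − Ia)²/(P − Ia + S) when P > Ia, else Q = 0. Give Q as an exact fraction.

Adjust CN=62 to AMC III: 23·62/(10 + 0.13·62) → 1426 ÷ (903/50) = 71300/903 ≈ 78.959
Max retention: S = 1000/(71300/903) − 10 = 1900/713 in (≈ 2.665 in)
Initial abstraction Ia = S/5 = (1900/713)/5 = 380/713 ≈ 0.533 in
Since P=1.480 > Ia=0.533: effective rainfall P−Ia = 16881/17825 in
Q = (16881/17825)²/((16881/17825) + 1900/713) = (284968161/317730625)/(64381/17825) = 284968161/1147591325 in ≈ 0.248 in

Q = 284968161/1147591325 in ≈ 0.248 in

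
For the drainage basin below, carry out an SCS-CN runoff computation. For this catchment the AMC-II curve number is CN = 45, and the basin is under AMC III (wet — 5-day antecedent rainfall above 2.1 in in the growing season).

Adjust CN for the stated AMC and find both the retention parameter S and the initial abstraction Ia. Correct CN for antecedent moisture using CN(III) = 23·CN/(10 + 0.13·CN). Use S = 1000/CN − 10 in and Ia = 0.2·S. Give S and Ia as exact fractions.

S = 1100/207 in ≈ 5.314 in; Ia = 220/207 in ≈ 1.063 in

Wet (AMC III): CN(III) = 23·45/(10 + 0.13·45) = 1035/(317/20) = 20700/317 ≈ 65.300
Retention S: 1000/CN − 10 with CN=65.300 → S = 1100/207 ≈ 5.314 in
Ia = 0.2S: 0.2·5.314 = 1.063 in (exactly 220/207)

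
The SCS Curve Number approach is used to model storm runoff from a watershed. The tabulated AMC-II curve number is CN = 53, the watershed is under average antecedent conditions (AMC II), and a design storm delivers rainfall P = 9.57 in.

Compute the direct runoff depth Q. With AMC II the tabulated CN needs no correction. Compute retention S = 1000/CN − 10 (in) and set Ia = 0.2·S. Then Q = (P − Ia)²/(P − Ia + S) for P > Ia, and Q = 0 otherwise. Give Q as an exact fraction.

AMC II — tabulated CN = 53 applies directly.
S = 1000/53 − 10 = 470/53 in ≈ 8.868 in
Initial abstraction Ia = S/5 = (470/53)/5 = 94/53 ≈ 1.774 in
Excess rainfall: 9.570 − 1.774 = 7.796 in; P > Ia so Q > 0
Q: (41321/5300)² ÷ (88321/5300) = 1707425041/468101300 in (≈ 3.648 in)

Q = 1707425041/468101300 in ≈ 3.648 in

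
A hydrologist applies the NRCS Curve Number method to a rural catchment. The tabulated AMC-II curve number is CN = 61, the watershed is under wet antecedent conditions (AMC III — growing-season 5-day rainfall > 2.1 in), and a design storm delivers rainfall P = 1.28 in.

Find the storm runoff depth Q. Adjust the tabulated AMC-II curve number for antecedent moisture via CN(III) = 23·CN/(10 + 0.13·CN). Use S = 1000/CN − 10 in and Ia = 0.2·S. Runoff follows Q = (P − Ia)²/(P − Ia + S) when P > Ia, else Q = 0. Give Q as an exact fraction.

Q = 40309801/269411075 in ≈ 0.150 in

Adjust CN=61 to AMC III: 23·61/(10 + 0.13·61) → 1403 ÷ (1793/100) = 140300/1793 ≈ 78.249
Max retention: S = 1000/(140300/1793) − 10 = 3900/1403 in (≈ 2.780 in)
Initial abstraction Ia = S/5 = (3900/1403)/5 = 780/1403 ≈ 0.556 in
P − Ia = 1.280 − 0.556 = 25396/35075 ≈ 0.724 in (> 0, runoff occurs)
Q = (25396/35075)²/((25396/35075) + 3900/1403) = (644956816/1230255625)/(122896/35075) = 40309801/269411075 in ≈ 0.150 in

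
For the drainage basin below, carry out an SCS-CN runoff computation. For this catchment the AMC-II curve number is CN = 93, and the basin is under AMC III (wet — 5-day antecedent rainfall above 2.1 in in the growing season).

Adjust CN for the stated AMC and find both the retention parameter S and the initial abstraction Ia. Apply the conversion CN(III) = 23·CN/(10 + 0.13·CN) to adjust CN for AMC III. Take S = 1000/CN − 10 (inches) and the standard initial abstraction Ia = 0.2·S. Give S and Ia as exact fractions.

CN(III) from CN(II)=93: (23·93)/(10 + 0.13·93) = 213900/2209 ≈ 96.831
Retention S: 1000/CN − 10 with CN=96.831 → S = 700/2139 ≈ 0.327 in
Ia = 0.2S: 0.2·0.327 = 0.065 in (exactly 140/2139)

S = 700/2139 in ≈ 0.327 in; Ia = 140/2139 in ≈ 0.065 in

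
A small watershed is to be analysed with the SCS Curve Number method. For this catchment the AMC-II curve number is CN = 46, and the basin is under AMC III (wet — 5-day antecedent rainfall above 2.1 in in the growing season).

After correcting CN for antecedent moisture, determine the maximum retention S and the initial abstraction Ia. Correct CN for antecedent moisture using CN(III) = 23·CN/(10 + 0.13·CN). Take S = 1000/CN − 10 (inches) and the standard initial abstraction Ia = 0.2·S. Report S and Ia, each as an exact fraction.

S = 2700/529 in ≈ 5.104 in; Ia = 540/529 in ≈ 1.021 in

Wet (AMC III): CN(III) = 23·46/(10 + 0.13·46) = 1058/(799/50) = 52900/799 ≈ 66.208
S = 1000/(52900/799) − 10 = 2700/529 in ≈ 5.104 in
Ia = 0.2S: 0.2·5.104 = 1.021 in (exactly 540/529)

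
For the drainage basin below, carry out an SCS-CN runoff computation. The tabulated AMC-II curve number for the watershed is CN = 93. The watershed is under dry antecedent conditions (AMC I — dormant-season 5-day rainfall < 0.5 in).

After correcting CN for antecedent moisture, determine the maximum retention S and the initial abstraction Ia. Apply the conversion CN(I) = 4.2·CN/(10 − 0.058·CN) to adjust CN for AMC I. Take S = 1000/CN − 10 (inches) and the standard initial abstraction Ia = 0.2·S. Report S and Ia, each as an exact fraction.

Adjust CN=93 to AMC I: 4.2·93/(10 − 0.058·93) → (1953/5) ÷ (2303/500) = 27900/329 ≈ 84.802
Retention S: 1000/CN − 10 with CN=84.802 → S = 500/279 ≈ 1.792 in
Ia = 0.2S: 0.2·1.792 = 0.358 in (exactly 100/279)

S = 500/279 in ≈ 1.792 in; Ia = 100/279 in ≈ 0.358 in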